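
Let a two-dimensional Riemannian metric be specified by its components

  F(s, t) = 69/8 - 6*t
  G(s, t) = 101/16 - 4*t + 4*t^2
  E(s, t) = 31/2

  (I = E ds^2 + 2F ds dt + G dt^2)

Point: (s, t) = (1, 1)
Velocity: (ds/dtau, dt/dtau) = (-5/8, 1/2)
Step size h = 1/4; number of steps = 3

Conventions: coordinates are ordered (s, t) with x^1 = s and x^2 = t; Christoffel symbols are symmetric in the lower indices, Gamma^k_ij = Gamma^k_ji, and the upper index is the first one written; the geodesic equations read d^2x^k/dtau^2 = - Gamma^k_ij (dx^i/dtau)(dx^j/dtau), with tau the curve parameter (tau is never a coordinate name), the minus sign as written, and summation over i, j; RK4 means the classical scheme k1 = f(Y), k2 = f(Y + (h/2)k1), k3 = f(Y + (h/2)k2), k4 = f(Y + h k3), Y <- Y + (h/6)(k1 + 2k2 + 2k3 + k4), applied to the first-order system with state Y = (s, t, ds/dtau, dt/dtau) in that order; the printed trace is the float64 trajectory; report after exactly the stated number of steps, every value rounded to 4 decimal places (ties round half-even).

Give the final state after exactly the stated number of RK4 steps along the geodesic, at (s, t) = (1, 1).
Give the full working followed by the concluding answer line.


f(Y) = (ds/dtau, dt/dtau, -Gamma^s_ij Y'^i Y'^j, -Gamma^t_ij Y'^i Y'^j) with the Gammas evaluated at the stage position; h = 0.250000; intermediate values shown to 6 dp
step 0: s = 1.0000, t = 1.0000, ds/dtau = -0.6250, dt/dtau = 0.5000
step 1:
  k1: at (s, t) = (1.000000, 1.000000), (ds/dtau, dt/dtau) = (-0.625000, 0.500000); Gamma_sss = 0.000000, Gamma_sst = 0.000000, Gamma_stt = -0.474145, Gamma_tss = 0.000000, Gamma_tst = 0.000000, Gamma_ttt = 0.514001; k1 = (-0.625000, 0.500000, 0.118536, -0.128500)
  k2: at (s, t) = (0.921875, 1.062500), (ds/dtau, dt/dtau) = (-0.610183, 0.483937); Gamma_sss = 0.000000, Gamma_sst = 0.000000, Gamma_stt = -0.459566, Gamma_tss = 0.000000, Gamma_tst = 0.000000, Gamma_ttt = 0.499234; k2 = (-0.610183, 0.483937, 0.107628, -0.116918)
  k3: at (s, t) = (0.923727, 1.060492), (ds/dtau, dt/dtau) = (-0.611546, 0.485385); Gamma_sss = 0.000000, Gamma_sst = 0.000000, Gamma_stt = -0.460022, Gamma_tss = 0.000000, Gamma_tst = 0.000000, Gamma_ttt = 0.499697; k3 = (-0.611546, 0.485385, 0.108381, -0.117728)
  k4: at (s, t) = (0.847113, 1.121346), (ds/dtau, dt/dtau) = (-0.597905, 0.470568); Gamma_sss = 0.000000, Gamma_sst = 0.000000, Gamma_stt = -0.446576, Gamma_tss = 0.000000, Gamma_tst = 0.000000, Gamma_ttt = 0.486016; k4 = (-0.597905, 0.470568, 0.098887, -0.107621)
  Y <- Y + (h/6)(k1 + 2k2 + 2k3 + k4): s = 0.8472, t = 1.1212, ds/dtau = -0.5979, dt/dtau = 0.4706
step 2:
  k1: at (s, t) = (0.847235, 1.121217), (ds/dtau, dt/dtau) = (-0.597940, 0.470608); Gamma_sss = 0.000000, Gamma_sst = 0.000000, Gamma_stt = -0.446604, Gamma_tss = 0.000000, Gamma_tst = 0.000000, Gamma_ttt = 0.486044; k1 = (-0.597940, 0.470608, 0.098910, -0.107645)
  k2: at (s, t) = (0.772492, 1.180043), (ds/dtau, dt/dtau) = (-0.585576, 0.457152); Gamma_sss = 0.000000, Gamma_sst = 0.000000, Gamma_stt = -0.434281, Gamma_tss = 0.000000, Gamma_tst = 0.000000, Gamma_ttt = 0.473452; k2 = (-0.585576, 0.457152, 0.090760, -0.098946)
  k3: at (s, t) = (0.774038, 1.178361), (ds/dtau, dt/dtau) = (-0.586595, 0.458240); Gamma_sss = 0.000000, Gamma_sst = 0.000000, Gamma_stt = -0.434625, Gamma_tss = 0.000000, Gamma_tst = 0.000000, Gamma_ttt = 0.473804; k3 = (-0.586595, 0.458240, 0.091264, -0.099491)
  k4: at (s, t) = (0.700586, 1.235777), (ds/dtau, dt/dtau) = (-0.575124, 0.445735); Gamma_sss = 0.000000, Gamma_sst = 0.000000, Gamma_stt = -0.423178, Gamma_tss = 0.000000, Gamma_tst = 0.000000, Gamma_ttt = 0.462063; k4 = (-0.575124, 0.445735, 0.084077, -0.091803)
  Y <- Y + (h/6)(k1 + 2k2 + 2k3 + k4): s = 0.7007, t = 1.2357, ds/dtau = -0.5751, dt/dtau = 0.4458
step 3:
  k1: at (s, t) = (0.700676, 1.235681), (ds/dtau, dt/dtau) = (-0.575147, 0.445761); Gamma_sss = 0.000000, Gamma_sst = 0.000000, Gamma_stt = -0.423196, Gamma_tss = 0.000000, Gamma_tst = 0.000000, Gamma_ttt = 0.462083; k1 = (-0.575147, 0.445761, 0.084090, -0.091817)
  k2: at (s, t) = (0.628783, 1.291401), (ds/dtau, dt/dtau) = (-0.564636, 0.434284); Gamma_sss = 0.000000, Gamma_sst = 0.000000, Gamma_stt = -0.412614, Gamma_tss = 0.000000, Gamma_tst = 0.000000, Gamma_ttt = 0.451190; k2 = (-0.564636, 0.434284, 0.077820, -0.085096)
  k3: at (s, t) = (0.630097, 1.289966), (ds/dtau, dt/dtau) = (-0.565419, 0.435124); Gamma_sss = 0.000000, Gamma_sst = 0.000000, Gamma_stt = -0.412880, Gamma_tss = 0.000000, Gamma_tst = 0.000000, Gamma_ttt = 0.451465; k3 = (-0.565419, 0.435124, 0.078172, -0.085477)
  k4: at (s, t) = (0.559321, 1.344462), (ds/dtau, dt/dtau) = (-0.555604, 0.424392); Gamma_sss = 0.000000, Gamma_sst = 0.000000, Gamma_stt = -0.402988, Gamma_tss = 0.000000, Gamma_tst = 0.000000, Gamma_ttt = 0.441252; k4 = (-0.555604, 0.424392, 0.072582, -0.079473)
  Y <- Y + (h/6)(k1 + 2k2 + 2k3 + k4): s = 0.5594, t = 1.3444, ds/dtau = -0.5556, dt/dtau = 0.4244

Answer: s = 0.5594, t = 1.3444, ds/dtau = -0.5556, dt/dtau = 0.4244


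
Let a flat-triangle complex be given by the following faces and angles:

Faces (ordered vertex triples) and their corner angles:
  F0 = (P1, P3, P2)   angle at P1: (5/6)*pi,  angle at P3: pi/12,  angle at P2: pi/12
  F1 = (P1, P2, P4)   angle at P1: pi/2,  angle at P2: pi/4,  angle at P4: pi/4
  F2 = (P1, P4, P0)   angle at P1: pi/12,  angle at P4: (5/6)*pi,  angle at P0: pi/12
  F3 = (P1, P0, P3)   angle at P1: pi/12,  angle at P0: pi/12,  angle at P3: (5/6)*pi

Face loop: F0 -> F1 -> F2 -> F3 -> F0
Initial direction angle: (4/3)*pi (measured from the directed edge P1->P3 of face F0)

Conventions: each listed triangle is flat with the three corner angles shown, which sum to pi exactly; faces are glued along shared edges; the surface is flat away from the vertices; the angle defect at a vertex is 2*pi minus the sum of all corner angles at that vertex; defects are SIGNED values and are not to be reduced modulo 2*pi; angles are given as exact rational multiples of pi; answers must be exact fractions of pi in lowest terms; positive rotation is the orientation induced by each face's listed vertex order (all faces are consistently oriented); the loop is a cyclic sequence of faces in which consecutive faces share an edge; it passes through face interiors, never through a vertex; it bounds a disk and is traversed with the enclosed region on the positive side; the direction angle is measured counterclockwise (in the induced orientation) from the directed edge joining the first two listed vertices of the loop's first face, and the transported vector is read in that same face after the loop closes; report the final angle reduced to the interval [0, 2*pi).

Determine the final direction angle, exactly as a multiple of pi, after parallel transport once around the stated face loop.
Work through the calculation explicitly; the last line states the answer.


enclosed vertex P1: corner angles sum to (3/2)*pi, defect = 2*pi - (3/2)*pi = pi/2
holonomy = initial angle + sum of enclosed defects (mod 2*pi), positive in the induced orientation
final angle = (4/3)*pi + pi/2 = (11/6)*pi (mod 2*pi)

Answer: final direction angle = (11/6)*pi


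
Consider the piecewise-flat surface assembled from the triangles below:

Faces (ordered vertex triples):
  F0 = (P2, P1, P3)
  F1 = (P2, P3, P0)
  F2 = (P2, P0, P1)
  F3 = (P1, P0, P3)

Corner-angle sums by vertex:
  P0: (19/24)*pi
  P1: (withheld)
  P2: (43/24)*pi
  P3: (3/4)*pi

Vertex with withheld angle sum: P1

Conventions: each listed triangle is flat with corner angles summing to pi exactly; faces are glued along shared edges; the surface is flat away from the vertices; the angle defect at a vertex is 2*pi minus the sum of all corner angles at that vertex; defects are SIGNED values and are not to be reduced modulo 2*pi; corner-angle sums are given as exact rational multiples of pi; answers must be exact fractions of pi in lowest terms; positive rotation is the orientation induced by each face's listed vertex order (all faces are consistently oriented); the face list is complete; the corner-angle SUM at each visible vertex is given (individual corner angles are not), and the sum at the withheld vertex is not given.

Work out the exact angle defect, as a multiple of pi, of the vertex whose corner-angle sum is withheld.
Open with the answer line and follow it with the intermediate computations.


Answer: defect(P1) = (4/3)*pi

V = 4, E = 6, F = 4; chi = V - E + F = 2
Gauss-Bonnet: total defect = 2*pi*chi = 4*pi; visible defects sum to (8/3)*pi


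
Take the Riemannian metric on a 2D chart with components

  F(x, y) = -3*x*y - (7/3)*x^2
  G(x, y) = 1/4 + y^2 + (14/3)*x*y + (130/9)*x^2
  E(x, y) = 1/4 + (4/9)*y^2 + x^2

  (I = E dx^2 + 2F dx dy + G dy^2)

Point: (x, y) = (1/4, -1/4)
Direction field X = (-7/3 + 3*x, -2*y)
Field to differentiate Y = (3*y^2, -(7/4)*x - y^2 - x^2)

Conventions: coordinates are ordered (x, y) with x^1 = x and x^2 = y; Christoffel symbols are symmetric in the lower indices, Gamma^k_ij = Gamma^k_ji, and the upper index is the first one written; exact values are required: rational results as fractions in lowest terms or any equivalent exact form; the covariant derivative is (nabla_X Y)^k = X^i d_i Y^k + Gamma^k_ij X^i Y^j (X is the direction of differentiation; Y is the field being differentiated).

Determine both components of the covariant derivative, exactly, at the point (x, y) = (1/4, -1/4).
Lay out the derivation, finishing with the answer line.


E = 49/144, F = 1/24, G = 133/144 at the point
E_x = 1/2, E_y = -2/9, F_x = -5/12, F_y = -3/4, G_x = 109/18, G_y = 2/3
EG - F^2 = 6481/20736;  g^inv = (20736/6481) * [[133/144, -1/24], [-1/24, 49/144]]
first-kind symbols [ij,l] = (1/2)(d_i g_jl + d_j g_il - d_l g_ij): [xx,x] = E_x/2 = 1/4, [xx,y] = F_x - E_y/2 = -11/36, [xy,x] = E_y/2 = -1/9, [xy,y] = G_x/2 = 109/36, [yy,x] = F_y - G_x/2 = -34/9, [yy,y] = G_y/2 = 1/3
Gamma^x_ij = (G*[ij,x] - F*[ij,y])/(EG - F^2), Gamma^y_ij = (E*[ij,y] - F*[ij,x])/(EG - F^2)
Gamma_xxx = 5052/6481, Gamma_xxy = -4744/6481, Gamma_xyy = -72640/6481, Gamma_yxx = -2372/6481, Gamma_yxy = 21460/6481, Gamma_yyy = 5616/6481
X = (-19/12, 1/2), Y = (3/16, -9/16) at the point

Answer: (nabla_X Y)^x = 150393/103696, (nabla_X Y)^y = 719331/103696


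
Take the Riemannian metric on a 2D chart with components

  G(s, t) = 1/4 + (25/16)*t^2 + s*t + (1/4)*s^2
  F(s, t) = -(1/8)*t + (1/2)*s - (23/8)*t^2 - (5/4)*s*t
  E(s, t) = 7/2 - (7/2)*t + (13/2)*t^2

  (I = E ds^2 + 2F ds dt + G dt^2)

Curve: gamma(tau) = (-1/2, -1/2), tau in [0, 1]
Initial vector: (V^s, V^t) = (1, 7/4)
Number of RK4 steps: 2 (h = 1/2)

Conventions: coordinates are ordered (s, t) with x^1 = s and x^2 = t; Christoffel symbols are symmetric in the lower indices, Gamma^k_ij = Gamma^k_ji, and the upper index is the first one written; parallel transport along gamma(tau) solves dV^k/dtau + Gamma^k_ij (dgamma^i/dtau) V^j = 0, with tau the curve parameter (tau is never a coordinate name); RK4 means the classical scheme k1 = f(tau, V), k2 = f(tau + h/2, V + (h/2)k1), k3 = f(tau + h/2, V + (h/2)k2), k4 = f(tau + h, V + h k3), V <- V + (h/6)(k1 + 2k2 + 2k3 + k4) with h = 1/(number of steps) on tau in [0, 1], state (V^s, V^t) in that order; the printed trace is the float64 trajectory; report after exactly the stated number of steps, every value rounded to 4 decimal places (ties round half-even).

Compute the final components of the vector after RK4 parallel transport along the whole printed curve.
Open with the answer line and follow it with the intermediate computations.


Answer: V^s = 1.0000, V^t = 1.7500

gamma'(tau) = (0, 0); f(tau, V)^k = -Gamma^k_ij(gamma(tau)) gamma'^i(tau) V^j; h = 1/2; intermediate values shown to 6 dp
curve data and Christoffel symbols at the stage parameters:
  tau = 0.000000: gamma = (-0.500000, -0.500000), gamma' = (0.000000, 0.000000); Gamma_sss = 1.473116, Gamma_sst = -1.030642, Gamma_stt = 0.457314, Gamma_tss = 8.309886, Gamma_tst = -1.711312, Gamma_ttt = -0.497206
  tau = 0.250000: gamma = (-0.500000, -0.500000), gamma' = (0.000000, 0.000000); Gamma_sss = 1.473116, Gamma_sst = -1.030642, Gamma_stt = 0.457314, Gamma_tss = 8.309886, Gamma_tst = -1.711312, Gamma_ttt = -0.497206
  tau = 0.500000: gamma = (-0.500000, -0.500000), gamma' = (0.000000, 0.000000); Gamma_sss = 1.473116, Gamma_sst = -1.030642, Gamma_stt = 0.457314, Gamma_tss = 8.309886, Gamma_tst = -1.711312, Gamma_ttt = -0.497206
  tau = 0.750000: gamma = (-0.500000, -0.500000), gamma' = (0.000000, 0.000000); Gamma_sss = 1.473116, Gamma_sst = -1.030642, Gamma_stt = 0.457314, Gamma_tss = 8.309886, Gamma_tst = -1.711312, Gamma_ttt = -0.497206
  tau = 1.000000: gamma = (-0.500000, -0.500000), gamma' = (0.000000, 0.000000); Gamma_sss = 1.473116, Gamma_sst = -1.030642, Gamma_stt = 0.457314, Gamma_tss = 8.309886, Gamma_tst = -1.711312, Gamma_ttt = -0.497206
step 0: V^s = 1.0000, V^t = 1.7500
step 1: k1 = (0.000000, 0.000000), k2 = (0.000000, 0.000000), k3 = (0.000000, 0.000000), k4 = (0.000000, 0.000000); V <- V + (h/6)(k1 + 2k2 + 2k3 + k4): V^s = 1.0000, V^t = 1.7500
step 2: k1 = (0.000000, 0.000000), k2 = (0.000000, 0.000000), k3 = (0.000000, 0.000000), k4 = (0.000000, 0.000000); V <- V + (h/6)(k1 + 2k2 + 2k3 + k4): V^s = 1.0000, V^t = 1.7500


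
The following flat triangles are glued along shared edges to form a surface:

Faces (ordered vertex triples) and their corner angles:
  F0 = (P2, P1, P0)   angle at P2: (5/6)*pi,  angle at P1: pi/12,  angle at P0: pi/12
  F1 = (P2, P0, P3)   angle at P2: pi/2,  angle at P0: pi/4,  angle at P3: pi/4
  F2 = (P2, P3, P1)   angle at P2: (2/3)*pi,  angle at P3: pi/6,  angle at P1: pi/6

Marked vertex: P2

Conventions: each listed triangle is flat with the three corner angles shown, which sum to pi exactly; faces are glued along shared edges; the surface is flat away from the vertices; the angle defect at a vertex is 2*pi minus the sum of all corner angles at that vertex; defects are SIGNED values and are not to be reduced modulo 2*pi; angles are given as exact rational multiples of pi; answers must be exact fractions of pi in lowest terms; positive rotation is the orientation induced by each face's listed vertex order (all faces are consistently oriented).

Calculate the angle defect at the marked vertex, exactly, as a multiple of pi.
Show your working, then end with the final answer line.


Sum of corner angles at P2: 2*pi
defect = 2*pi - 2*pi

Answer: defect(P2) = 0


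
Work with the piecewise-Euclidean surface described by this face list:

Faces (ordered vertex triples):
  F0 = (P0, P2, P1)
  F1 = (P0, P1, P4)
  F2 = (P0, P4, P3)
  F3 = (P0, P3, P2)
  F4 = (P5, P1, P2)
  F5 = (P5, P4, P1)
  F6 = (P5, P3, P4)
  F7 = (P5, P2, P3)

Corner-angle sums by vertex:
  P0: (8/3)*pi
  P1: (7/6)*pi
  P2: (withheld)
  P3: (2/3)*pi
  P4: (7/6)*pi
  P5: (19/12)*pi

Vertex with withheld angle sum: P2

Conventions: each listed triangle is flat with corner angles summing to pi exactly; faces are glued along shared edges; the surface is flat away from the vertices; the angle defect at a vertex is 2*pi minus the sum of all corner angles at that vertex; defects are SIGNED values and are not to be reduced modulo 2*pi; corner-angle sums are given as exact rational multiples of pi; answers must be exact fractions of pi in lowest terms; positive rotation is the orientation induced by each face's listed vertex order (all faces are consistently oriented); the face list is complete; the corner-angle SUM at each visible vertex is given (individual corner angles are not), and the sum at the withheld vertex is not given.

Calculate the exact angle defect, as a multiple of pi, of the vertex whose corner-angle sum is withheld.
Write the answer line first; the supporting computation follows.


Answer: defect(P2) = (5/4)*pi

V = 6, E = 12, F = 8; chi = V - E + F = 2
Gauss-Bonnet: total defect = 2*pi*chi = 4*pi; visible defects sum to (11/4)*pi


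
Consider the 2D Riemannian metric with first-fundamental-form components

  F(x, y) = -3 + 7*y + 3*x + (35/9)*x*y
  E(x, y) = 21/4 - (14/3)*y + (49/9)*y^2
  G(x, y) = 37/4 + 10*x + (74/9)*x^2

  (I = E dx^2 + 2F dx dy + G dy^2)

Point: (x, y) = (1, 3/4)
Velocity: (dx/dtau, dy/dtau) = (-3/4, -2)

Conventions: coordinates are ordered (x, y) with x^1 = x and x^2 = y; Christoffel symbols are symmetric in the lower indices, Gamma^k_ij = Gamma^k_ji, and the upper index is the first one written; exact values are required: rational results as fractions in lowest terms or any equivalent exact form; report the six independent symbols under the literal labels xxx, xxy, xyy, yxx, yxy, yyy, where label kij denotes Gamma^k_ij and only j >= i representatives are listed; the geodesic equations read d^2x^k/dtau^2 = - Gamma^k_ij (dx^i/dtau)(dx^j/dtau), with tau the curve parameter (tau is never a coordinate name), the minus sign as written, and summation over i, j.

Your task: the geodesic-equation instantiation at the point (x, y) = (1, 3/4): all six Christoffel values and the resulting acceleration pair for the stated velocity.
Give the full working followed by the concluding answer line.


E = 77/16, F = 49/6, G = 989/36 at the point
E_x = 0, E_y = 7/2, F_x = 71/12, F_y = 98/9, G_x = 238/9, G_y = 0
EG - F^2 = 4193/64;  g^inv = (64/4193) * [[989/36, -49/6], [-49/6, 77/16]]
first-kind symbols [ij,l] = (1/2)(d_i g_jl + d_j g_il - d_l g_ij): [xx,x] = E_x/2 = 0, [xx,y] = F_x - E_y/2 = 25/6, [xy,x] = E_y/2 = 7/4, [xy,y] = G_x/2 = 119/9, [yy,x] = F_y - G_x/2 = -7/3, [yy,y] = G_y/2 = 0
Gamma^x_ij = (G*[ij,x] - F*[ij,y])/(EG - F^2), Gamma^y_ij = (E*[ij,y] - F*[ij,x])/(EG - F^2)
Gamma_xxx = -2800/5391, Gamma_xxy = -14788/16173, Gamma_xyy = -15824/16173, Gamma_yxx = 550/1797, Gamma_yxy = 4060/5391, Gamma_yyy = 1568/5391
d^2x/dtau^2 = -(Gamma_xxx*(-3/4)^2 + 2*Gamma_xxy*(-3/4)*(-2) + Gamma_xyy*(-2)^2) = 112385/16173
d^2y/dtau^2 = -(Gamma_yxx*(-3/4)^2 + 2*Gamma_yxy*(-3/4)*(-2) + Gamma_yyy*(-2)^2) = -155041/43128

Answer: Gamma_xxx = -2800/5391, Gamma_xxy = -14788/16173, Gamma_xyy = -15824/16173, Gamma_yxx = 550/1797, Gamma_yxy = 4060/5391, Gamma_yyy = 1568/5391; accelerations (d^2x/dtau^2, d^2y/dtau^2) = (112385/16173, -155041/43128)


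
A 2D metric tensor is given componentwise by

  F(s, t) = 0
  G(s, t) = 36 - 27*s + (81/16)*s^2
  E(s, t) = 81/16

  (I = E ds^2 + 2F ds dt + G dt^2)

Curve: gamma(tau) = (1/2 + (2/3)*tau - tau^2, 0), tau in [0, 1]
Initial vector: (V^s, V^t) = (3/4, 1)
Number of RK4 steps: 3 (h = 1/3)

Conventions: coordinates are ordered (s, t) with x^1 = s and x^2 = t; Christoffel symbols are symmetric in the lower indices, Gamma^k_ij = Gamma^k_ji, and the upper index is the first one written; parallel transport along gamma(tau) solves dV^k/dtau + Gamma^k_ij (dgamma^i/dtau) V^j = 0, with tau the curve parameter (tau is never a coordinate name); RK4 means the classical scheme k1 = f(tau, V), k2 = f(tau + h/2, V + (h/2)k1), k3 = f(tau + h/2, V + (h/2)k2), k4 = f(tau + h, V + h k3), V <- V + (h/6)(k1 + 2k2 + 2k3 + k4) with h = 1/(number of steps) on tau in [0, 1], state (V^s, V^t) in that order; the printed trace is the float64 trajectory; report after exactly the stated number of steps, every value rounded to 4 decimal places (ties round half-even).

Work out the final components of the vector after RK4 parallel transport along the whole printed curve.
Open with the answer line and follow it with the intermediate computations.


Answer: V^s = 0.7500, V^t = 0.8667

gamma'(tau) = (2/3 - 2*tau, 0); f(tau, V)^k = -Gamma^k_ij(gamma(tau)) gamma'^i(tau) V^j; h = 1/3; intermediate values shown to 6 dp
curve data and Christoffel symbols at the stage parameters:
  tau = 0.000000: gamma = (0.500000, 0.000000), gamma' = (0.666667, 0.000000); Gamma_sss = 0.000000, Gamma_sst = 0.000000, Gamma_stt = 2.166667, Gamma_tss = 0.000000, Gamma_tst = -0.461538, Gamma_ttt = 0.000000
  tau = 0.166667: gamma = (0.583333, 0.000000), gamma' = (0.333333, 0.000000); Gamma_sss = 0.000000, Gamma_sst = 0.000000, Gamma_stt = 2.083333, Gamma_tss = 0.000000, Gamma_tst = -0.480000, Gamma_ttt = 0.000000
  tau = 0.333333: gamma = (0.611111, 0.000000), gamma' = (0.000000, 0.000000); Gamma_sss = 0.000000, Gamma_sst = 0.000000, Gamma_stt = 2.055556, Gamma_tss = 0.000000, Gamma_tst = -0.486486, Gamma_ttt = 0.000000
  tau = 0.500000: gamma = (0.583333, 0.000000), gamma' = (-0.333333, 0.000000); Gamma_sss = 0.000000, Gamma_sst = 0.000000, Gamma_stt = 2.083333, Gamma_tss = 0.000000, Gamma_tst = -0.480000, Gamma_ttt = 0.000000
  tau = 0.666667: gamma = (0.500000, 0.000000), gamma' = (-0.666667, 0.000000); Gamma_sss = 0.000000, Gamma_sst = 0.000000, Gamma_stt = 2.166667, Gamma_tss = 0.000000, Gamma_tst = -0.461538, Gamma_ttt = 0.000000
  tau = 0.833333: gamma = (0.361111, 0.000000), gamma' = (-1.000000, 0.000000); Gamma_sss = 0.000000, Gamma_sst = 0.000000, Gamma_stt = 2.305556, Gamma_tss = 0.000000, Gamma_tst = -0.433735, Gamma_ttt = 0.000000
  tau = 1.000000: gamma = (0.166667, 0.000000), gamma' = (-1.333333, 0.000000); Gamma_sss = 0.000000, Gamma_sst = 0.000000, Gamma_stt = 2.500000, Gamma_tss = 0.000000, Gamma_tst = -0.400000, Gamma_ttt = 0.000000
step 0: V^s = 0.7500, V^t = 1.0000
step 1: k1 = (0.000000, 0.307692), k2 = (0.000000, 0.168205), k3 = (0.000000, 0.164485), k4 = (0.000000, 0.000000); V <- V + (h/6)(k1 + 2k2 + 2k3 + k4): V^s = 0.7500, V^t = 1.0541
step 2: k1 = (0.000000, 0.000000), k2 = (0.000000, -0.168650), k3 = (0.000000, -0.164152), k4 = (0.000000, -0.307490); V <- V + (h/6)(k1 + 2k2 + 2k3 + k4): V^s = 0.7500, V^t = 1.0000
step 3: k1 = (0.000000, -0.307692), k2 = (0.000000, -0.411492), k3 = (0.000000, -0.403988), k4 = (0.000000, -0.461513); V <- V + (h/6)(k1 + 2k2 + 2k3 + k4): V^s = 0.7500, V^t = 0.8667


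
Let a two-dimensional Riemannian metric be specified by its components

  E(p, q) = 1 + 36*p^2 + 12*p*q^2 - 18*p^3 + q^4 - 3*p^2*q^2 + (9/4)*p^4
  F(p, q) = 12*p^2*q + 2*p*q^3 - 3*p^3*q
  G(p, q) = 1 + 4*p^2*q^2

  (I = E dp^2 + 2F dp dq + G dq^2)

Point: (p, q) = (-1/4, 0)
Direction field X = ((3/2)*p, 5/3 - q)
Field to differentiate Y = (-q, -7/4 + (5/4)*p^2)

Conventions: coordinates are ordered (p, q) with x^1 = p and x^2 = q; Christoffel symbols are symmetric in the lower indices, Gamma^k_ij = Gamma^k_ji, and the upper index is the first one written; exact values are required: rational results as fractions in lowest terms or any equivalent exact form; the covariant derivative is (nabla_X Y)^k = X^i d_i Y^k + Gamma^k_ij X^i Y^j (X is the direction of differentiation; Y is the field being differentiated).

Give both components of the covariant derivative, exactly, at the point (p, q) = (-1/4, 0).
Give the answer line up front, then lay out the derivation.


Answer: (nabla_X Y)^p = -19957/8700, (nabla_X Y)^q = 15/64

E = 3625/1024, F = 0, G = 1 at the point
E_p = -1377/64, E_q = 0, F_p = 0, F_q = 51/64, G_p = 0, G_q = 0
EG - F^2 = 3625/1024;  g^inv = (1024/3625) * [[1, 0], [0, 3625/1024]]
first-kind symbols [ij,l] = (1/2)(d_i g_jl + d_j g_il - d_l g_ij): [pp,p] = E_p/2 = -1377/128, [pp,q] = F_p - E_q/2 = 0, [pq,p] = E_q/2 = 0, [pq,q] = G_p/2 = 0, [qq,p] = F_q - G_p/2 = 51/64, [qq,q] = G_q/2 = 0
Gamma^p_ij = (G*[ij,p] - F*[ij,q])/(EG - F^2), Gamma^q_ij = (E*[ij,q] - F*[ij,p])/(EG - F^2)
Gamma_ppp = -11016/3625, Gamma_ppq = 0, Gamma_pqq = 816/3625, Gamma_qpp = 0, Gamma_qpq = 0, Gamma_qqq = 0
X = (-3/8, 5/3), Y = (0, -107/64) at the point


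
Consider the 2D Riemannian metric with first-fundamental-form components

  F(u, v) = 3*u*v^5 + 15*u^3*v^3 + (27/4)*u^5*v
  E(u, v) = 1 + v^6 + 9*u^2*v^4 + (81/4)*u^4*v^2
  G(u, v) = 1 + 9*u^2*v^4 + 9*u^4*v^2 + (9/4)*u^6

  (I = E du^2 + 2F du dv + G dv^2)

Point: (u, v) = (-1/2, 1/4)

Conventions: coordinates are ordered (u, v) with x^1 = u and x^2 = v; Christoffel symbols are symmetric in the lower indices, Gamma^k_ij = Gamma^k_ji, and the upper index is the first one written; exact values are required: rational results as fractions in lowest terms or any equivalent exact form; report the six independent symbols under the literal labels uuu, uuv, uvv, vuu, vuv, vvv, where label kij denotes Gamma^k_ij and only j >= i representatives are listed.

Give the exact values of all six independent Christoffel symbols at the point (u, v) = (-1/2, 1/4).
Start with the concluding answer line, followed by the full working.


Answer: Gamma_uuu = -1368/4781, Gamma_uuv = 228/683, Gamma_uvv = -912/4781, Gamma_vuu = 1296/4781, Gamma_vuv = -216/683, Gamma_vvv = 864/4781

E = 4457/4096, F = -171/2048, G = 1105/1024 at the point
E_u = -171/256, E_v = 399/512, F_u = 723/1024, F_v = -303/512, G_u = -189/256, G_v = 27/64
EG - F^2 = 4781/4096;  g^inv = (4096/4781) * [[1105/1024, 171/2048], [171/2048, 4457/4096]]
first-kind symbols [ij,l] = (1/2)(d_i g_jl + d_j g_il - d_l g_ij): [uu,u] = E_u/2 = -171/512, [uu,v] = F_u - E_v/2 = 81/256, [uv,u] = E_v/2 = 399/1024, [uv,v] = G_u/2 = -189/512, [vv,u] = F_v - G_u/2 = -57/256, [vv,v] = G_v/2 = 27/128
Gamma^u_ij = (G*[ij,u] - F*[ij,v])/(EG - F^2), Gamma^v_ij = (E*[ij,v] - F*[ij,u])/(EG - F^2)


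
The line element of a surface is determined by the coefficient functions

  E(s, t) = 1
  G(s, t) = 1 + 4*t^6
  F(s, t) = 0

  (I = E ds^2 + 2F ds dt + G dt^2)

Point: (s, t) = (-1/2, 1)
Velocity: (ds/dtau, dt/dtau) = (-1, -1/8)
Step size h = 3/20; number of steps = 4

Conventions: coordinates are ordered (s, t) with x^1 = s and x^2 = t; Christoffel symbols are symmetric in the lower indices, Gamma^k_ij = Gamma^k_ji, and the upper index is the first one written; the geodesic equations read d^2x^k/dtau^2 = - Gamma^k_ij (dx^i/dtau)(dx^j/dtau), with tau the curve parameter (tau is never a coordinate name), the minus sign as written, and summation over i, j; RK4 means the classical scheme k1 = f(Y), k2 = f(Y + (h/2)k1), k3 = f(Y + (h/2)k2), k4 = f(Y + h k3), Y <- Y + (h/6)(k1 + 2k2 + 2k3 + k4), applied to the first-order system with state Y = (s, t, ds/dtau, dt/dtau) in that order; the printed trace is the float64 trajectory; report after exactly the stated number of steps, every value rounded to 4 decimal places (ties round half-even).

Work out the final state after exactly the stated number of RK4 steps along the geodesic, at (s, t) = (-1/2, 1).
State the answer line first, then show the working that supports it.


Answer: s = -1.1000, t = 0.9174, ds/dtau = -1.0000, dt/dtau = -0.1519

f(Y) = (ds/dtau, dt/dtau, -Gamma^s_ij Y'^i Y'^j, -Gamma^t_ij Y'^i Y'^j) with the Gammas evaluated at the stage position; h = 0.150000; intermediate values shown to 6 dp
step 0: s = -0.5000, t = 1.0000, ds/dtau = -1.0000, dt/dtau = -0.1250
step 1:
  k1: at (s, t) = (-0.500000, 1.000000), (ds/dtau, dt/dtau) = (-1.000000, -0.125000); Gamma_sss = 0.000000, Gamma_sst = 0.000000, Gamma_stt = 0.000000, Gamma_tss = 0.000000, Gamma_tst = 0.000000, Gamma_ttt = 2.400000; k1 = (-1.000000, -0.125000, 0.000000, -0.037500)
  k2: at (s, t) = (-0.575000, 0.990625), (ds/dtau, dt/dtau) = (-1.000000, -0.127812); Gamma_sss = 0.000000, Gamma_sst = 0.000000, Gamma_stt = 0.000000, Gamma_tss = 0.000000, Gamma_tst = 0.000000, Gamma_ttt = 2.394864; k2 = (-1.000000, -0.127812, 0.000000, -0.039123)
  k3: at (s, t) = (-0.575000, 0.990414), (ds/dtau, dt/dtau) = (-1.000000, -0.127934); Gamma_sss = 0.000000, Gamma_sst = 0.000000, Gamma_stt = 0.000000, Gamma_tss = 0.000000, Gamma_tst = 0.000000, Gamma_ttt = 2.394734; k3 = (-1.000000, -0.127934, 0.000000, -0.039195)
  k4: at (s, t) = (-0.650000, 0.980810), (ds/dtau, dt/dtau) = (-1.000000, -0.130879); Gamma_sss = 0.000000, Gamma_sst = 0.000000, Gamma_stt = 0.000000, Gamma_tss = 0.000000, Gamma_tst = 0.000000, Gamma_ttt = 2.388073; k4 = (-1.000000, -0.130879, 0.000000, -0.040906)
  Y <- Y + (h/6)(k1 + 2k2 + 2k3 + k4): s = -0.6500, t = 0.9808, ds/dtau = -1.0000, dt/dtau = -0.1309
step 2:
  k1: at (s, t) = (-0.650000, 0.980816), (ds/dtau, dt/dtau) = (-1.000000, -0.130876); Gamma_sss = 0.000000, Gamma_sst = 0.000000, Gamma_stt = 0.000000, Gamma_tss = 0.000000, Gamma_tst = 0.000000, Gamma_ttt = 2.388078; k1 = (-1.000000, -0.130876, 0.000000, -0.040904)
  k2: at (s, t) = (-0.725000, 0.971000), (ds/dtau, dt/dtau) = (-1.000000, -0.133944); Gamma_sss = 0.000000, Gamma_sst = 0.000000, Gamma_stt = 0.000000, Gamma_tss = 0.000000, Gamma_tst = 0.000000, Gamma_ttt = 2.379762; k2 = (-1.000000, -0.133944, 0.000000, -0.042695)
  k3: at (s, t) = (-0.725000, 0.970770), (ds/dtau, dt/dtau) = (-1.000000, -0.134078); Gamma_sss = 0.000000, Gamma_sst = 0.000000, Gamma_stt = 0.000000, Gamma_tss = 0.000000, Gamma_tst = 0.000000, Gamma_ttt = 2.379548; k3 = (-1.000000, -0.134078, 0.000000, -0.042777)
  k4: at (s, t) = (-0.800000, 0.960704), (ds/dtau, dt/dtau) = (-1.000000, -0.137293); Gamma_sss = 0.000000, Gamma_sst = 0.000000, Gamma_stt = 0.000000, Gamma_tss = 0.000000, Gamma_tst = 0.000000, Gamma_ttt = 2.369312; k4 = (-1.000000, -0.137293, 0.000000, -0.044660)
  Y <- Y + (h/6)(k1 + 2k2 + 2k3 + k4): s = -0.8000, t = 0.9607, ds/dtau = -1.0000, dt/dtau = -0.1373
step 3:
  k1: at (s, t) = (-0.800000, 0.960710), (ds/dtau, dt/dtau) = (-1.000000, -0.137289); Gamma_sss = 0.000000, Gamma_sst = 0.000000, Gamma_stt = 0.000000, Gamma_tss = 0.000000, Gamma_tst = 0.000000, Gamma_ttt = 2.369319; k1 = (-1.000000, -0.137289, 0.000000, -0.044657)
  k2: at (s, t) = (-0.875000, 0.950414), (ds/dtau, dt/dtau) = (-1.000000, -0.140638); Gamma_sss = 0.000000, Gamma_sst = 0.000000, Gamma_stt = 0.000000, Gamma_tss = 0.000000, Gamma_tst = 0.000000, Gamma_ttt = 2.357008; k2 = (-1.000000, -0.140638, 0.000000, -0.046619)
  k3: at (s, t) = (-0.875000, 0.950163), (ds/dtau, dt/dtau) = (-1.000000, -0.140785); Gamma_sss = 0.000000, Gamma_sst = 0.000000, Gamma_stt = 0.000000, Gamma_tss = 0.000000, Gamma_tst = 0.000000, Gamma_ttt = 2.356684; k3 = (-1.000000, -0.140785, 0.000000, -0.046711)
  k4: at (s, t) = (-0.950000, 0.939593), (ds/dtau, dt/dtau) = (-1.000000, -0.144295); Gamma_sss = 0.000000, Gamma_sst = 0.000000, Gamma_stt = 0.000000, Gamma_tss = 0.000000, Gamma_tst = 0.000000, Gamma_ttt = 2.341965; k4 = (-1.000000, -0.144295, 0.000000, -0.048762)
  Y <- Y + (h/6)(k1 + 2k2 + 2k3 + k4): s = -0.9500, t = 0.9396, ds/dtau = -1.0000, dt/dtau = -0.1443
step 4:
  k1: at (s, t) = (-0.950000, 0.939600), (ds/dtau, dt/dtau) = (-1.000000, -0.144291); Gamma_sss = 0.000000, Gamma_sst = 0.000000, Gamma_stt = 0.000000, Gamma_tss = 0.000000, Gamma_tst = 0.000000, Gamma_ttt = 2.341975; k1 = (-1.000000, -0.144291, 0.000000, -0.048759)
  k2: at (s, t) = (-1.025000, 0.928778), (ds/dtau, dt/dtau) = (-1.000000, -0.147948); Gamma_sss = 0.000000, Gamma_sst = 0.000000, Gamma_stt = 0.000000, Gamma_tss = 0.000000, Gamma_tst = 0.000000, Gamma_ttt = 2.324672; k2 = (-1.000000, -0.147948, 0.000000, -0.050884)
  k3: at (s, t) = (-1.025000, 0.928504), (ds/dtau, dt/dtau) = (-1.000000, -0.148107); Gamma_sss = 0.000000, Gamma_sst = 0.000000, Gamma_stt = 0.000000, Gamma_tss = 0.000000, Gamma_tst = 0.000000, Gamma_ttt = 2.324203; k3 = (-1.000000, -0.148107, 0.000000, -0.050983)
  k4: at (s, t) = (-1.100000, 0.917384), (ds/dtau, dt/dtau) = (-1.000000, -0.151938); Gamma_sss = 0.000000, Gamma_sst = 0.000000, Gamma_stt = 0.000000, Gamma_tss = 0.000000, Gamma_tst = 0.000000, Gamma_ttt = 2.303901; k4 = (-1.000000, -0.151938, 0.000000, -0.053186)
  Y <- Y + (h/6)(k1 + 2k2 + 2k3 + k4): s = -1.1000, t = 0.9174, ds/dtau = -1.0000, dt/dtau = -0.1519


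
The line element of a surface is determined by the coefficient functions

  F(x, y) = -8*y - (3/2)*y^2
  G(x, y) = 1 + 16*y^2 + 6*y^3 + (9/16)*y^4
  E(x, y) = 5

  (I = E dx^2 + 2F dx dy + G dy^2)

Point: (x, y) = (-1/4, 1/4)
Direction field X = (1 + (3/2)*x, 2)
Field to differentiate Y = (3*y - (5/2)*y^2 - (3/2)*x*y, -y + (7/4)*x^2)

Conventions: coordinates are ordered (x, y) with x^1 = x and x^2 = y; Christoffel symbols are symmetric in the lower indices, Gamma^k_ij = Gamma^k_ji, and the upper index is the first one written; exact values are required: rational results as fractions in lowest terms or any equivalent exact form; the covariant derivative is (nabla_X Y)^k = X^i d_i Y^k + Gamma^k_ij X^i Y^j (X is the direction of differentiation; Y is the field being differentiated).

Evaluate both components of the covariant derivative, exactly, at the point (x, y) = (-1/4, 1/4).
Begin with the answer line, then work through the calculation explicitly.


Answer: (nabla_X Y)^x = 336293/76096, (nabla_X Y)^y = -209887/76096

E = 5, F = -67/32, G = 8585/4096 at the point
E_x = 0, E_y = 0, F_x = 0, F_y = -35/4, G_x = 0, G_y = 2345/256
EG - F^2 = 24969/4096;  g^inv = (4096/24969) * [[8585/4096, 67/32], [67/32, 5]]
first-kind symbols [ij,l] = (1/2)(d_i g_jl + d_j g_il - d_l g_ij): [xx,x] = E_x/2 = 0, [xx,y] = F_x - E_y/2 = 0, [xy,x] = E_y/2 = 0, [xy,y] = G_x/2 = 0, [yy,x] = F_y - G_x/2 = -35/4, [yy,y] = G_y/2 = 2345/512
Gamma^x_ij = (G*[ij,x] - F*[ij,y])/(EG - F^2), Gamma^y_ij = (E*[ij,y] - F*[ij,x])/(EG - F^2)
Gamma_xxx = 0, Gamma_xxy = 0, Gamma_xyy = -5120/3567, Gamma_yxx = 0, Gamma_yxy = 0, Gamma_yyy = 2680/3567
X = (5/8, 2), Y = (11/16, -9/64) at the point


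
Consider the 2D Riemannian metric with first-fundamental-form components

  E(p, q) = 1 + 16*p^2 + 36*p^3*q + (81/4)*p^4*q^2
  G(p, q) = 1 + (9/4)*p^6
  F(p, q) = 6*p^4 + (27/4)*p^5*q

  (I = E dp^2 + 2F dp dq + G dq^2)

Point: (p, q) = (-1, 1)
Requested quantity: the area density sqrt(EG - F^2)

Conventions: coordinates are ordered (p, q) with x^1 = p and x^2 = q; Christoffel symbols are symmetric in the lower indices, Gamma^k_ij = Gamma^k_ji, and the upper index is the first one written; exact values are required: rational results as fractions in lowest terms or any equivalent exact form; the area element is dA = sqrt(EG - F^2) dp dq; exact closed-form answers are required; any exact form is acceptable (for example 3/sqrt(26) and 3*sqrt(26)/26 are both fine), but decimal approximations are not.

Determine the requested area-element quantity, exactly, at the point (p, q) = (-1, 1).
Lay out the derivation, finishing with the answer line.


E = 5/4, F = -3/4, G = 13/4; EG - F^2 = 7/2

Answer: sqrt(EG - F^2) = sqrt(14)/2


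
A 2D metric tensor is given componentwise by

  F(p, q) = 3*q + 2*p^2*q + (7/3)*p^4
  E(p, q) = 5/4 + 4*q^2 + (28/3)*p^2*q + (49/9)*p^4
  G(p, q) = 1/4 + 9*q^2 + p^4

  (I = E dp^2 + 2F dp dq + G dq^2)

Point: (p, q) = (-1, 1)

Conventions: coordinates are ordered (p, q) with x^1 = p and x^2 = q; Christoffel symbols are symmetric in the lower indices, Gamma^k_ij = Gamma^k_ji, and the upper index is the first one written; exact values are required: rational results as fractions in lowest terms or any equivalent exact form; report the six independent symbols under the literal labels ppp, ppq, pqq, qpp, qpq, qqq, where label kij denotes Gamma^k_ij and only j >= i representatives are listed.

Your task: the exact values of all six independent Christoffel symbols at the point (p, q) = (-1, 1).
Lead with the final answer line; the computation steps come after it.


Answer: Gamma_ppp = -6616/21817, Gamma_ppq = 14904/21817, Gamma_pqq = 828/21817, Gamma_qpp = -126280/65451, Gamma_qpq = -14920/21817, Gamma_qqq = 18564/21817

E = 721/36, F = 22/3, G = 41/4 at the point
E_p = -364/9, E_q = 52/3, F_p = -40/3, F_q = 5, G_p = -4, G_q = 18
EG - F^2 = 21817/144;  g^inv = (144/21817) * [[41/4, -22/3], [-22/3, 721/36]]
first-kind symbols [ij,l] = (1/2)(d_i g_jl + d_j g_il - d_l g_ij): [pp,p] = E_p/2 = -182/9, [pp,q] = F_p - E_q/2 = -22, [pq,p] = E_q/2 = 26/3, [pq,q] = G_p/2 = -2, [qq,p] = F_q - G_p/2 = 7, [qq,q] = G_q/2 = 9
Gamma^p_ij = (G*[ij,p] - F*[ij,q])/(EG - F^2), Gamma^q_ij = (E*[ij,q] - F*[ij,p])/(EG - F^2)


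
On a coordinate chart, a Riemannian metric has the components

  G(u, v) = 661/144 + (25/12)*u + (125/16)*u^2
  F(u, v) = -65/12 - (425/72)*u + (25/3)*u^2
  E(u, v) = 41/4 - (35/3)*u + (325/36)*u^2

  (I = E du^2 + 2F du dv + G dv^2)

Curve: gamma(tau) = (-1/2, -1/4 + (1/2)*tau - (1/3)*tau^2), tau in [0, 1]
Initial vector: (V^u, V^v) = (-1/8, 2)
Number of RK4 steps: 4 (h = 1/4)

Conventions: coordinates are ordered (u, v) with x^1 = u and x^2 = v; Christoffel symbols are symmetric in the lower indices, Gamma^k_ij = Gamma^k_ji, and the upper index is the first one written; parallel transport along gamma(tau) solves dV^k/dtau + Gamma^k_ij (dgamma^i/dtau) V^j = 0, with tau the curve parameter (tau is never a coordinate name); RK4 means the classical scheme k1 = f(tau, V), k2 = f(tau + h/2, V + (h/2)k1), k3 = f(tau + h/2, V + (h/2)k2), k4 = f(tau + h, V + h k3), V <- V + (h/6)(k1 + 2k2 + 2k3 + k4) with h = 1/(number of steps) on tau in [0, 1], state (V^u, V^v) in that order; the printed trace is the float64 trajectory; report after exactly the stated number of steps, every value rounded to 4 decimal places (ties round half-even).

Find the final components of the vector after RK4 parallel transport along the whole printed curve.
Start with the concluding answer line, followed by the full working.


Answer: V^u = -0.1772, V^v = 1.9833

gamma'(tau) = (0, 1/2 - (2/3)*tau); f(tau, V)^k = -Gamma^k_ij(gamma(tau)) gamma'^i(tau) V^j; h = 1/4; intermediate values shown to 6 dp
curve data and Christoffel symbols at the stage parameters:
  tau = 0.000000: gamma = (-0.500000, -0.250000), gamma' = (0.000000, 0.500000); Gamma_uuu = -0.618962, Gamma_uuv = -0.010859, Gamma_uvv = 0.156417, Gamma_vuu = -2.630537, Gamma_vuv = -0.521423, Gamma_vvv = 0.010859
  tau = 0.125000: gamma = (-0.500000, -0.192708), gamma' = (0.000000, 0.416667); Gamma_uuu = -0.618962, Gamma_uuv = -0.010859, Gamma_uvv = 0.156417, Gamma_vuu = -2.630537, Gamma_vuv = -0.521423, Gamma_vvv = 0.010859
  tau = 0.250000: gamma = (-0.500000, -0.145833), gamma' = (0.000000, 0.333333); Gamma_uuu = -0.618962, Gamma_uuv = -0.010859, Gamma_uvv = 0.156417, Gamma_vuu = -2.630537, Gamma_vuv = -0.521423, Gamma_vvv = 0.010859
  tau = 0.375000: gamma = (-0.500000, -0.109375), gamma' = (0.000000, 0.250000); Gamma_uuu = -0.618962, Gamma_uuv = -0.010859, Gamma_uvv = 0.156417, Gamma_vuu = -2.630537, Gamma_vuv = -0.521423, Gamma_vvv = 0.010859
  tau = 0.500000: gamma = (-0.500000, -0.083333), gamma' = (0.000000, 0.166667); Gamma_uuu = -0.618962, Gamma_uuv = -0.010859, Gamma_uvv = 0.156417, Gamma_vuu = -2.630537, Gamma_vuv = -0.521423, Gamma_vvv = 0.010859
  tau = 0.625000: gamma = (-0.500000, -0.067708), gamma' = (0.000000, 0.083333); Gamma_uuu = -0.618962, Gamma_uuv = -0.010859, Gamma_uvv = 0.156417, Gamma_vuu = -2.630537, Gamma_vuv = -0.521423, Gamma_vvv = 0.010859
  tau = 0.750000: gamma = (-0.500000, -0.062500), gamma' = (0.000000, 0.000000); Gamma_uuu = -0.618962, Gamma_uuv = -0.010859, Gamma_uvv = 0.156417, Gamma_vuu = -2.630537, Gamma_vuv = -0.521423, Gamma_vvv = 0.010859
  tau = 0.875000: gamma = (-0.500000, -0.067708), gamma' = (0.000000, -0.083333); Gamma_uuu = -0.618962, Gamma_uuv = -0.010859, Gamma_uvv = 0.156417, Gamma_vuu = -2.630537, Gamma_vuv = -0.521423, Gamma_vvv = 0.010859
  tau = 1.000000: gamma = (-0.500000, -0.083333), gamma' = (0.000000, -0.166667); Gamma_uuu = -0.618962, Gamma_uuv = -0.010859, Gamma_uvv = 0.156417, Gamma_vuu = -2.630537, Gamma_vuv = -0.521423, Gamma_vvv = 0.010859
step 0: V^u = -0.1250, V^v = 2.0000
step 1: k1 = (-0.157096, -0.043448), k2 = (-0.130648, -0.040448), k3 = (-0.130657, -0.039732), k4 = (-0.104331, -0.034607); V <- V + (h/6)(k1 + 2k2 + 2k3 + k4): V^u = -0.1577, V^v = 1.9901
step 2: k1 = (-0.104331, -0.034607), k2 = (-0.078114, -0.027644), k3 = (-0.078139, -0.027219), k4 = (-0.052023, -0.018989); V <- V + (h/6)(k1 + 2k2 + 2k3 + k4): V^u = -0.1772, V^v = 1.9833
step 3: k1 = (-0.052023, -0.018989), k2 = (-0.025987, -0.009775), k3 = (-0.025999, -0.009635), k4 = (0.000000, 0.000000); V <- V + (h/6)(k1 + 2k2 + 2k3 + k4): V^u = -0.1837, V^v = 1.9809
step 4: k1 = (0.000000, 0.000000), k2 = (0.025986, 0.009775), k3 = (0.025999, 0.009635), k4 = (0.052023, 0.018989); V <- V + (h/6)(k1 + 2k2 + 2k3 + k4): V^u = -0.1772, V^v = 1.9833


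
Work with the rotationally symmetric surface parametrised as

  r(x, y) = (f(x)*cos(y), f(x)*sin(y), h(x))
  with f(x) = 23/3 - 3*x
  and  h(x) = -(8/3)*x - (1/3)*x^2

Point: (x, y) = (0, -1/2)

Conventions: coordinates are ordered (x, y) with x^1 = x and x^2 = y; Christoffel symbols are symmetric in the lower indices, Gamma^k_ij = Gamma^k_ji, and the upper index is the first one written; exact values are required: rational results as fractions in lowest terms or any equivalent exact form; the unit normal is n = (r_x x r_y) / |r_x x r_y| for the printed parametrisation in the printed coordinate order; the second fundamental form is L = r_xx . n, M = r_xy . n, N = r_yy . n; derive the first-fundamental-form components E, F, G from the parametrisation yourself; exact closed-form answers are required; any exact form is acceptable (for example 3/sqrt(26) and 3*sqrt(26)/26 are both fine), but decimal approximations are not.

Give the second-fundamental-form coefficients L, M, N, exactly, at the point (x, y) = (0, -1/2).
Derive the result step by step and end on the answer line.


f = 23/3, f' = -3, f'' = 0, h' = -8/3, h'' = -2/3
E = 145/9, F = 0, G = 529/9; answer radicand W^2 = 145/9
unnormalised second-form numerators: l = 2, m = 0, n = -184/9; L = l/sqrt(145/9), and similarly M = m/sqrt(W^2), N = n/sqrt(W^2)

Answer: L = 6*sqrt(145)/145, M = 0, N = -184*sqrt(145)/435
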